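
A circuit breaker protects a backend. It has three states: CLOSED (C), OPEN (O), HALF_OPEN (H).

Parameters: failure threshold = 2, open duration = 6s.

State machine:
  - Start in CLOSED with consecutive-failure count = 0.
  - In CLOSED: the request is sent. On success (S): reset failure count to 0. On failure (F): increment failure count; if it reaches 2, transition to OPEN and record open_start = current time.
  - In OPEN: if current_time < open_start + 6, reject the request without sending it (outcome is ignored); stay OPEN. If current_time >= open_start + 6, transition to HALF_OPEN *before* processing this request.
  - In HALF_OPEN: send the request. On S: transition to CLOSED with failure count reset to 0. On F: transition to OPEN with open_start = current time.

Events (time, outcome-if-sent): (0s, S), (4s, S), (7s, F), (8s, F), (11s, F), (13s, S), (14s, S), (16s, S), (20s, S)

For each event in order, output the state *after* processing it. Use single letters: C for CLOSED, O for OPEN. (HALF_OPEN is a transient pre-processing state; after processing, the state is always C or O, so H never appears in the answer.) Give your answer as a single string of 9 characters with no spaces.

Answer: CCCOOOCCC

Derivation:
State after each event:
  event#1 t=0s outcome=S: state=CLOSED
  event#2 t=4s outcome=S: state=CLOSED
  event#3 t=7s outcome=F: state=CLOSED
  event#4 t=8s outcome=F: state=OPEN
  event#5 t=11s outcome=F: state=OPEN
  event#6 t=13s outcome=S: state=OPEN
  event#7 t=14s outcome=S: state=CLOSED
  event#8 t=16s outcome=S: state=CLOSED
  event#9 t=20s outcome=S: state=CLOSED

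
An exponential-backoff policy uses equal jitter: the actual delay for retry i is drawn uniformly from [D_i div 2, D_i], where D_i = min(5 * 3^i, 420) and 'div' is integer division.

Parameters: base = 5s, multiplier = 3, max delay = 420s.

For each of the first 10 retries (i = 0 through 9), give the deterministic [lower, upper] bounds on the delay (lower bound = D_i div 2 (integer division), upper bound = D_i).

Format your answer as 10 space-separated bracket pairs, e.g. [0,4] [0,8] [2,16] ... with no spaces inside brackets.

Computing bounds per retry:
  i=0: D_i=min(5*3^0,420)=5, bounds=[2,5]
  i=1: D_i=min(5*3^1,420)=15, bounds=[7,15]
  i=2: D_i=min(5*3^2,420)=45, bounds=[22,45]
  i=3: D_i=min(5*3^3,420)=135, bounds=[67,135]
  i=4: D_i=min(5*3^4,420)=405, bounds=[202,405]
  i=5: D_i=min(5*3^5,420)=420, bounds=[210,420]
  i=6: D_i=min(5*3^6,420)=420, bounds=[210,420]
  i=7: D_i=min(5*3^7,420)=420, bounds=[210,420]
  i=8: D_i=min(5*3^8,420)=420, bounds=[210,420]
  i=9: D_i=min(5*3^9,420)=420, bounds=[210,420]

Answer: [2,5] [7,15] [22,45] [67,135] [202,405] [210,420] [210,420] [210,420] [210,420] [210,420]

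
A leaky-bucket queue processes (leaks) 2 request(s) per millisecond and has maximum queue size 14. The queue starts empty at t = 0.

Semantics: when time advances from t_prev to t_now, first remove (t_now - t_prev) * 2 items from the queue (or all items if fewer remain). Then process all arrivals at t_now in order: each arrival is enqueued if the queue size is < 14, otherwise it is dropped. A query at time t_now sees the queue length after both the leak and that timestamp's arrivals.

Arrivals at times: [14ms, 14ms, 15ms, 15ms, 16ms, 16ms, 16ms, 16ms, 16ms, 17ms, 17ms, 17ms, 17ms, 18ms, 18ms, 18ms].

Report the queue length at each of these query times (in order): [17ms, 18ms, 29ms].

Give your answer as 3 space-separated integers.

Queue lengths at query times:
  query t=17ms: backlog = 7
  query t=18ms: backlog = 8
  query t=29ms: backlog = 0

Answer: 7 8 0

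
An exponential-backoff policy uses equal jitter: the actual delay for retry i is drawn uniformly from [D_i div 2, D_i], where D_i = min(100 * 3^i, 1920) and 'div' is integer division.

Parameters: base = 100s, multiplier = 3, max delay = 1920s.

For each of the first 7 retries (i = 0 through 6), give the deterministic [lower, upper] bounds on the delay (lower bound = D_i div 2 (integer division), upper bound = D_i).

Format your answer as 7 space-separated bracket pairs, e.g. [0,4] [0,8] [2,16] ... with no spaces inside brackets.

Answer: [50,100] [150,300] [450,900] [960,1920] [960,1920] [960,1920] [960,1920]

Derivation:
Computing bounds per retry:
  i=0: D_i=min(100*3^0,1920)=100, bounds=[50,100]
  i=1: D_i=min(100*3^1,1920)=300, bounds=[150,300]
  i=2: D_i=min(100*3^2,1920)=900, bounds=[450,900]
  i=3: D_i=min(100*3^3,1920)=1920, bounds=[960,1920]
  i=4: D_i=min(100*3^4,1920)=1920, bounds=[960,1920]
  i=5: D_i=min(100*3^5,1920)=1920, bounds=[960,1920]
  i=6: D_i=min(100*3^6,1920)=1920, bounds=[960,1920]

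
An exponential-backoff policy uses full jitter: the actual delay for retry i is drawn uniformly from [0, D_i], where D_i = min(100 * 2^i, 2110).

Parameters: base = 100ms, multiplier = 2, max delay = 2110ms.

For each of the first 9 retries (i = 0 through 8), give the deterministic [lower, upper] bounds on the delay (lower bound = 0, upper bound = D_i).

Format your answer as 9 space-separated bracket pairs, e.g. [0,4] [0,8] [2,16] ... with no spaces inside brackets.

Answer: [0,100] [0,200] [0,400] [0,800] [0,1600] [0,2110] [0,2110] [0,2110] [0,2110]

Derivation:
Computing bounds per retry:
  i=0: D_i=min(100*2^0,2110)=100, bounds=[0,100]
  i=1: D_i=min(100*2^1,2110)=200, bounds=[0,200]
  i=2: D_i=min(100*2^2,2110)=400, bounds=[0,400]
  i=3: D_i=min(100*2^3,2110)=800, bounds=[0,800]
  i=4: D_i=min(100*2^4,2110)=1600, bounds=[0,1600]
  i=5: D_i=min(100*2^5,2110)=2110, bounds=[0,2110]
  i=6: D_i=min(100*2^6,2110)=2110, bounds=[0,2110]
  i=7: D_i=min(100*2^7,2110)=2110, bounds=[0,2110]
  i=8: D_i=min(100*2^8,2110)=2110, bounds=[0,2110]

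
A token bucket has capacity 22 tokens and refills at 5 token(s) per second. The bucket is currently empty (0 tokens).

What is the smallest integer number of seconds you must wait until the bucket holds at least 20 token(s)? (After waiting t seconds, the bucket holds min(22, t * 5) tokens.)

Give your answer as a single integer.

Answer: 4

Derivation:
Need t * 5 >= 20, so t >= 20/5.
Smallest integer t = ceil(20/5) = 4.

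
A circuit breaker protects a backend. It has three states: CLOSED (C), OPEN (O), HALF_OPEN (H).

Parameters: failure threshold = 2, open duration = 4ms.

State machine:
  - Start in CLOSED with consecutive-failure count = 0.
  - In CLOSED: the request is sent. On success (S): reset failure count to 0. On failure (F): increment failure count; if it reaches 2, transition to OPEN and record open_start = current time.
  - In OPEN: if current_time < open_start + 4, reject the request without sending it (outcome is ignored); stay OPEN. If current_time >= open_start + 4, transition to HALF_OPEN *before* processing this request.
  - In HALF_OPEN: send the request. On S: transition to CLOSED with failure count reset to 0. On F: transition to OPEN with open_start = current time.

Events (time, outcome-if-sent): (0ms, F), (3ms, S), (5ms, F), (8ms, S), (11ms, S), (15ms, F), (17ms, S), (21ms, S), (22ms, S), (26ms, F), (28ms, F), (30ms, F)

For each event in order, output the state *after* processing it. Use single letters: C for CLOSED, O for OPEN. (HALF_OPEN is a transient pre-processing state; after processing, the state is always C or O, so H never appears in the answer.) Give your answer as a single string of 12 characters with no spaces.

Answer: CCCCCCCCCCOO

Derivation:
State after each event:
  event#1 t=0ms outcome=F: state=CLOSED
  event#2 t=3ms outcome=S: state=CLOSED
  event#3 t=5ms outcome=F: state=CLOSED
  event#4 t=8ms outcome=S: state=CLOSED
  event#5 t=11ms outcome=S: state=CLOSED
  event#6 t=15ms outcome=F: state=CLOSED
  event#7 t=17ms outcome=S: state=CLOSED
  event#8 t=21ms outcome=S: state=CLOSED
  event#9 t=22ms outcome=S: state=CLOSED
  event#10 t=26ms outcome=F: state=CLOSED
  event#11 t=28ms outcome=F: state=OPEN
  event#12 t=30ms outcome=F: state=OPEN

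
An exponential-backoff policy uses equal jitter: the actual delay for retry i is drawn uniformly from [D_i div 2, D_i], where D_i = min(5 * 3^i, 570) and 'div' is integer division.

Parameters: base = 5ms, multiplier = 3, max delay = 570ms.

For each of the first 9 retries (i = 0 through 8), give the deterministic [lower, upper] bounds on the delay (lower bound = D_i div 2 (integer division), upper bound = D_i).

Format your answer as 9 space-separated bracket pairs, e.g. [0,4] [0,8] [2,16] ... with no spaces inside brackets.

Answer: [2,5] [7,15] [22,45] [67,135] [202,405] [285,570] [285,570] [285,570] [285,570]

Derivation:
Computing bounds per retry:
  i=0: D_i=min(5*3^0,570)=5, bounds=[2,5]
  i=1: D_i=min(5*3^1,570)=15, bounds=[7,15]
  i=2: D_i=min(5*3^2,570)=45, bounds=[22,45]
  i=3: D_i=min(5*3^3,570)=135, bounds=[67,135]
  i=4: D_i=min(5*3^4,570)=405, bounds=[202,405]
  i=5: D_i=min(5*3^5,570)=570, bounds=[285,570]
  i=6: D_i=min(5*3^6,570)=570, bounds=[285,570]
  i=7: D_i=min(5*3^7,570)=570, bounds=[285,570]
  i=8: D_i=min(5*3^8,570)=570, bounds=[285,570]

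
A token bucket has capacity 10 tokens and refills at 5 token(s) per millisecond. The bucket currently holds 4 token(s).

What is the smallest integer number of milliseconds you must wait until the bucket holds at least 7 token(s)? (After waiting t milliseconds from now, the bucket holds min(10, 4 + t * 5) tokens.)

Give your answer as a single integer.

Answer: 1

Derivation:
Need 4 + t * 5 >= 7, so t >= 3/5.
Smallest integer t = ceil(3/5) = 1.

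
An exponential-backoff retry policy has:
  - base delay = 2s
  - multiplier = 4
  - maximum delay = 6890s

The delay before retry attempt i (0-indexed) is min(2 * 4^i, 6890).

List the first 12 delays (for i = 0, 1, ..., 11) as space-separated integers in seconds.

Computing each delay:
  i=0: min(2*4^0, 6890) = 2
  i=1: min(2*4^1, 6890) = 8
  i=2: min(2*4^2, 6890) = 32
  i=3: min(2*4^3, 6890) = 128
  i=4: min(2*4^4, 6890) = 512
  i=5: min(2*4^5, 6890) = 2048
  i=6: min(2*4^6, 6890) = 6890
  i=7: min(2*4^7, 6890) = 6890
  i=8: min(2*4^8, 6890) = 6890
  i=9: min(2*4^9, 6890) = 6890
  i=10: min(2*4^10, 6890) = 6890
  i=11: min(2*4^11, 6890) = 6890

Answer: 2 8 32 128 512 2048 6890 6890 6890 6890 6890 6890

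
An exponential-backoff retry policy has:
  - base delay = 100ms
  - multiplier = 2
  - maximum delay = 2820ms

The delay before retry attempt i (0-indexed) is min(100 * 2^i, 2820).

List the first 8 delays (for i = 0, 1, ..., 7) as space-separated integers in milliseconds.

Computing each delay:
  i=0: min(100*2^0, 2820) = 100
  i=1: min(100*2^1, 2820) = 200
  i=2: min(100*2^2, 2820) = 400
  i=3: min(100*2^3, 2820) = 800
  i=4: min(100*2^4, 2820) = 1600
  i=5: min(100*2^5, 2820) = 2820
  i=6: min(100*2^6, 2820) = 2820
  i=7: min(100*2^7, 2820) = 2820

Answer: 100 200 400 800 1600 2820 2820 2820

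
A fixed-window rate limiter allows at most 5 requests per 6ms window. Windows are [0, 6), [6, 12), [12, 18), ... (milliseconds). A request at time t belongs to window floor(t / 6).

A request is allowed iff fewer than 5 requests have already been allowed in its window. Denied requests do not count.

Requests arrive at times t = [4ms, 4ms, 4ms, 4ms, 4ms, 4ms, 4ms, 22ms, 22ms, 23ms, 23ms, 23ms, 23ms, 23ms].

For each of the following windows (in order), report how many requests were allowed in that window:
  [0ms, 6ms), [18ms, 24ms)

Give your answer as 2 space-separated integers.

Answer: 5 5

Derivation:
Processing requests:
  req#1 t=4ms (window 0): ALLOW
  req#2 t=4ms (window 0): ALLOW
  req#3 t=4ms (window 0): ALLOW
  req#4 t=4ms (window 0): ALLOW
  req#5 t=4ms (window 0): ALLOW
  req#6 t=4ms (window 0): DENY
  req#7 t=4ms (window 0): DENY
  req#8 t=22ms (window 3): ALLOW
  req#9 t=22ms (window 3): ALLOW
  req#10 t=23ms (window 3): ALLOW
  req#11 t=23ms (window 3): ALLOW
  req#12 t=23ms (window 3): ALLOW
  req#13 t=23ms (window 3): DENY
  req#14 t=23ms (window 3): DENY

Allowed counts by window: 5 5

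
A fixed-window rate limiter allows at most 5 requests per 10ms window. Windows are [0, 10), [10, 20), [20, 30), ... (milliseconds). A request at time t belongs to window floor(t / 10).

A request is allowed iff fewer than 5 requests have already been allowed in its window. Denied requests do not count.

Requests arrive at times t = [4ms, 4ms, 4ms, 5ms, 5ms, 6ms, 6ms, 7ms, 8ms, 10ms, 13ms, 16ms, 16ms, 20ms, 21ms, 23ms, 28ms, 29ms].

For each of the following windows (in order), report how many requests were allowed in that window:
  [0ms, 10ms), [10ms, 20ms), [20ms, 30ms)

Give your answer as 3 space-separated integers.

Processing requests:
  req#1 t=4ms (window 0): ALLOW
  req#2 t=4ms (window 0): ALLOW
  req#3 t=4ms (window 0): ALLOW
  req#4 t=5ms (window 0): ALLOW
  req#5 t=5ms (window 0): ALLOW
  req#6 t=6ms (window 0): DENY
  req#7 t=6ms (window 0): DENY
  req#8 t=7ms (window 0): DENY
  req#9 t=8ms (window 0): DENY
  req#10 t=10ms (window 1): ALLOW
  req#11 t=13ms (window 1): ALLOW
  req#12 t=16ms (window 1): ALLOW
  req#13 t=16ms (window 1): ALLOW
  req#14 t=20ms (window 2): ALLOW
  req#15 t=21ms (window 2): ALLOW
  req#16 t=23ms (window 2): ALLOW
  req#17 t=28ms (window 2): ALLOW
  req#18 t=29ms (window 2): ALLOW

Allowed counts by window: 5 4 5

Answer: 5 4 5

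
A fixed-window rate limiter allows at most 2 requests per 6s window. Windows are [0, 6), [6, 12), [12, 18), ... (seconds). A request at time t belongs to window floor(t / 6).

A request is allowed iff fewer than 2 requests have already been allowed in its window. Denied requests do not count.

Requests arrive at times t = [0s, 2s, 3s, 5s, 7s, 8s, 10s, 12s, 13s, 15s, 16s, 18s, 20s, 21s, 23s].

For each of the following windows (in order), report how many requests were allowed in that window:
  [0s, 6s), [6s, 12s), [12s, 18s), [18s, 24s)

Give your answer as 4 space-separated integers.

Answer: 2 2 2 2

Derivation:
Processing requests:
  req#1 t=0s (window 0): ALLOW
  req#2 t=2s (window 0): ALLOW
  req#3 t=3s (window 0): DENY
  req#4 t=5s (window 0): DENY
  req#5 t=7s (window 1): ALLOW
  req#6 t=8s (window 1): ALLOW
  req#7 t=10s (window 1): DENY
  req#8 t=12s (window 2): ALLOW
  req#9 t=13s (window 2): ALLOW
  req#10 t=15s (window 2): DENY
  req#11 t=16s (window 2): DENY
  req#12 t=18s (window 3): ALLOW
  req#13 t=20s (window 3): ALLOW
  req#14 t=21s (window 3): DENY
  req#15 t=23s (window 3): DENY

Allowed counts by window: 2 2 2 2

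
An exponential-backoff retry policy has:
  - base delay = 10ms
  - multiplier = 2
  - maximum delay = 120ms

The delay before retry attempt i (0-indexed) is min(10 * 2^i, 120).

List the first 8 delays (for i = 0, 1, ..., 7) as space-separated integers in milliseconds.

Computing each delay:
  i=0: min(10*2^0, 120) = 10
  i=1: min(10*2^1, 120) = 20
  i=2: min(10*2^2, 120) = 40
  i=3: min(10*2^3, 120) = 80
  i=4: min(10*2^4, 120) = 120
  i=5: min(10*2^5, 120) = 120
  i=6: min(10*2^6, 120) = 120
  i=7: min(10*2^7, 120) = 120

Answer: 10 20 40 80 120 120 120 120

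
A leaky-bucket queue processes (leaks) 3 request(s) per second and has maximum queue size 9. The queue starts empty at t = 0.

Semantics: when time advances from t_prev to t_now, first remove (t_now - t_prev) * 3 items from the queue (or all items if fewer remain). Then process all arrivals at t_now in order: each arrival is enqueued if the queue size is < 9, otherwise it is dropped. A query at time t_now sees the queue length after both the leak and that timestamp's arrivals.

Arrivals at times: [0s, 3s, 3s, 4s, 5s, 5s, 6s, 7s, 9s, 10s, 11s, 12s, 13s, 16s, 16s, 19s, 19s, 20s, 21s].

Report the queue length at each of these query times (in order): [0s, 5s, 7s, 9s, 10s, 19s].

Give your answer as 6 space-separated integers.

Answer: 1 2 1 1 1 2

Derivation:
Queue lengths at query times:
  query t=0s: backlog = 1
  query t=5s: backlog = 2
  query t=7s: backlog = 1
  query t=9s: backlog = 1
  query t=10s: backlog = 1
  query t=19s: backlog = 2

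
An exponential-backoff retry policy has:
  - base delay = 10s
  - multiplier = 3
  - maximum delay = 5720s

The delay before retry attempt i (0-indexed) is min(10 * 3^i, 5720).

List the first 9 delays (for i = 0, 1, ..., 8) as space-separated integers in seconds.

Answer: 10 30 90 270 810 2430 5720 5720 5720

Derivation:
Computing each delay:
  i=0: min(10*3^0, 5720) = 10
  i=1: min(10*3^1, 5720) = 30
  i=2: min(10*3^2, 5720) = 90
  i=3: min(10*3^3, 5720) = 270
  i=4: min(10*3^4, 5720) = 810
  i=5: min(10*3^5, 5720) = 2430
  i=6: min(10*3^6, 5720) = 5720
  i=7: min(10*3^7, 5720) = 5720
  i=8: min(10*3^8, 5720) = 5720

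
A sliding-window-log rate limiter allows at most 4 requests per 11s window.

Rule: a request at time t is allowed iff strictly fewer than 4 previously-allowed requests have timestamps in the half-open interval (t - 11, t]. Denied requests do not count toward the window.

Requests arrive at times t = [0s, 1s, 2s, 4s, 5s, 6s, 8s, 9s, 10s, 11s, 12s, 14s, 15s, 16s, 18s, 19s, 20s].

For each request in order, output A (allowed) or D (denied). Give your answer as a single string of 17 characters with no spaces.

Answer: AAAADDDDDAAAADDDD

Derivation:
Tracking allowed requests in the window:
  req#1 t=0s: ALLOW
  req#2 t=1s: ALLOW
  req#3 t=2s: ALLOW
  req#4 t=4s: ALLOW
  req#5 t=5s: DENY
  req#6 t=6s: DENY
  req#7 t=8s: DENY
  req#8 t=9s: DENY
  req#9 t=10s: DENY
  req#10 t=11s: ALLOW
  req#11 t=12s: ALLOW
  req#12 t=14s: ALLOW
  req#13 t=15s: ALLOW
  req#14 t=16s: DENY
  req#15 t=18s: DENY
  req#16 t=19s: DENY
  req#17 t=20s: DENY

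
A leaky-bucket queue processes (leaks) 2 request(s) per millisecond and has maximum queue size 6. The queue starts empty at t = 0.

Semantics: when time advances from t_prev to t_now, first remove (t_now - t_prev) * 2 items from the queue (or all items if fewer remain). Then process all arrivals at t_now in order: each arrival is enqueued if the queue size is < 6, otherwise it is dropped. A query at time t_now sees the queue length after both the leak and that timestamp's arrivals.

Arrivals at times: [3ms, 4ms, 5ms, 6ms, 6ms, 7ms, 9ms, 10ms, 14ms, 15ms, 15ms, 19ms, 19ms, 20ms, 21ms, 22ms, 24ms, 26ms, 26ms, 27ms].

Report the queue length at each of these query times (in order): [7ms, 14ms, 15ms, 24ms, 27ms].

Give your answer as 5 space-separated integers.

Queue lengths at query times:
  query t=7ms: backlog = 1
  query t=14ms: backlog = 1
  query t=15ms: backlog = 2
  query t=24ms: backlog = 1
  query t=27ms: backlog = 1

Answer: 1 1 2 1 1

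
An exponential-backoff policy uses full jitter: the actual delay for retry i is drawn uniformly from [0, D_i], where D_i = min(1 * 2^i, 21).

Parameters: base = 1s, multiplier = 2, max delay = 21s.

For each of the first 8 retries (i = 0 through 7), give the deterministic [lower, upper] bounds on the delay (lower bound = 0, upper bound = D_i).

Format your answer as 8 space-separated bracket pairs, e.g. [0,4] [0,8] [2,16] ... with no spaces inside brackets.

Computing bounds per retry:
  i=0: D_i=min(1*2^0,21)=1, bounds=[0,1]
  i=1: D_i=min(1*2^1,21)=2, bounds=[0,2]
  i=2: D_i=min(1*2^2,21)=4, bounds=[0,4]
  i=3: D_i=min(1*2^3,21)=8, bounds=[0,8]
  i=4: D_i=min(1*2^4,21)=16, bounds=[0,16]
  i=5: D_i=min(1*2^5,21)=21, bounds=[0,21]
  i=6: D_i=min(1*2^6,21)=21, bounds=[0,21]
  i=7: D_i=min(1*2^7,21)=21, bounds=[0,21]

Answer: [0,1] [0,2] [0,4] [0,8] [0,16] [0,21] [0,21] [0,21]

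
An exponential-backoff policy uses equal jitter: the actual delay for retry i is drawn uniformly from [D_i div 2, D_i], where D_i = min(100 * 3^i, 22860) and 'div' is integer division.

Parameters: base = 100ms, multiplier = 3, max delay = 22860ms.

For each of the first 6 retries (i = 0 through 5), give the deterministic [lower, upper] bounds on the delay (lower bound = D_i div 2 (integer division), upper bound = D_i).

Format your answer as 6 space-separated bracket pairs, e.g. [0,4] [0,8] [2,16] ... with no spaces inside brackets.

Computing bounds per retry:
  i=0: D_i=min(100*3^0,22860)=100, bounds=[50,100]
  i=1: D_i=min(100*3^1,22860)=300, bounds=[150,300]
  i=2: D_i=min(100*3^2,22860)=900, bounds=[450,900]
  i=3: D_i=min(100*3^3,22860)=2700, bounds=[1350,2700]
  i=4: D_i=min(100*3^4,22860)=8100, bounds=[4050,8100]
  i=5: D_i=min(100*3^5,22860)=22860, bounds=[11430,22860]

Answer: [50,100] [150,300] [450,900] [1350,2700] [4050,8100] [11430,22860]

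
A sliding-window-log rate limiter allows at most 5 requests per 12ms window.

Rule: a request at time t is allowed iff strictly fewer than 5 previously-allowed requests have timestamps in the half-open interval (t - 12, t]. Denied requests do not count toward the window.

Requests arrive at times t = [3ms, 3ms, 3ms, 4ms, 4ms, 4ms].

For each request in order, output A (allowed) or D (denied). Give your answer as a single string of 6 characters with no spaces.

Answer: AAAAAD

Derivation:
Tracking allowed requests in the window:
  req#1 t=3ms: ALLOW
  req#2 t=3ms: ALLOW
  req#3 t=3ms: ALLOW
  req#4 t=4ms: ALLOW
  req#5 t=4ms: ALLOW
  req#6 t=4ms: DENY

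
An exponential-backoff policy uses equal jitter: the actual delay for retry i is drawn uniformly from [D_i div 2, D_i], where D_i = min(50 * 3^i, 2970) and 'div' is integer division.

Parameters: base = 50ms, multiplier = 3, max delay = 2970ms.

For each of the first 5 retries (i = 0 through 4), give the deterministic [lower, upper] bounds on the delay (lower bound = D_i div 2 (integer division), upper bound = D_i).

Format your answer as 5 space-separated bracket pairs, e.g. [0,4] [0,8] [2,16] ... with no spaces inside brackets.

Answer: [25,50] [75,150] [225,450] [675,1350] [1485,2970]

Derivation:
Computing bounds per retry:
  i=0: D_i=min(50*3^0,2970)=50, bounds=[25,50]
  i=1: D_i=min(50*3^1,2970)=150, bounds=[75,150]
  i=2: D_i=min(50*3^2,2970)=450, bounds=[225,450]
  i=3: D_i=min(50*3^3,2970)=1350, bounds=[675,1350]
  i=4: D_i=min(50*3^4,2970)=2970, bounds=[1485,2970]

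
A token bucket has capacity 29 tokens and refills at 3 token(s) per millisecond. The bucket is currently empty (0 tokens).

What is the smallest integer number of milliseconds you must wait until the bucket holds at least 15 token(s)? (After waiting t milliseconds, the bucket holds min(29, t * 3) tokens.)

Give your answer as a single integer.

Need t * 3 >= 15, so t >= 15/3.
Smallest integer t = ceil(15/3) = 5.

Answer: 5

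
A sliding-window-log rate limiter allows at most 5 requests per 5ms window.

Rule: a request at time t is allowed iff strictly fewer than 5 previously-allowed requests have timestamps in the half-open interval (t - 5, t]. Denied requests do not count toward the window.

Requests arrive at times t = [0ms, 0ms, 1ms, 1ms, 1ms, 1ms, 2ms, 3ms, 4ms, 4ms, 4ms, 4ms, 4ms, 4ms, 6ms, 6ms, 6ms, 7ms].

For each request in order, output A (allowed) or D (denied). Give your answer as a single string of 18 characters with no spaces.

Tracking allowed requests in the window:
  req#1 t=0ms: ALLOW
  req#2 t=0ms: ALLOW
  req#3 t=1ms: ALLOW
  req#4 t=1ms: ALLOW
  req#5 t=1ms: ALLOW
  req#6 t=1ms: DENY
  req#7 t=2ms: DENY
  req#8 t=3ms: DENY
  req#9 t=4ms: DENY
  req#10 t=4ms: DENY
  req#11 t=4ms: DENY
  req#12 t=4ms: DENY
  req#13 t=4ms: DENY
  req#14 t=4ms: DENY
  req#15 t=6ms: ALLOW
  req#16 t=6ms: ALLOW
  req#17 t=6ms: ALLOW
  req#18 t=7ms: ALLOW

Answer: AAAAADDDDDDDDDAAAA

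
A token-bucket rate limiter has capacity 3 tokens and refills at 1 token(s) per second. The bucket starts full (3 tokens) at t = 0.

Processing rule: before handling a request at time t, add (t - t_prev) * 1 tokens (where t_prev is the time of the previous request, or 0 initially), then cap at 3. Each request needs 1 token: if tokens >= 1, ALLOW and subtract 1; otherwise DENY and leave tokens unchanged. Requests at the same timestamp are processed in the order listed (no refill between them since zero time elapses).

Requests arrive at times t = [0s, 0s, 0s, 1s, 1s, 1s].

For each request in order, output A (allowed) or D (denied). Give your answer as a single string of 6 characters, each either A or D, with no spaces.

Answer: AAAADD

Derivation:
Simulating step by step:
  req#1 t=0s: ALLOW
  req#2 t=0s: ALLOW
  req#3 t=0s: ALLOW
  req#4 t=1s: ALLOW
  req#5 t=1s: DENY
  req#6 t=1s: DENY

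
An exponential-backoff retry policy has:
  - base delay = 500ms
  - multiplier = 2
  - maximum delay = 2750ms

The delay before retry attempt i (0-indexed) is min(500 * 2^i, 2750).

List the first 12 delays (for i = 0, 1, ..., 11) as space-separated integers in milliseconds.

Answer: 500 1000 2000 2750 2750 2750 2750 2750 2750 2750 2750 2750

Derivation:
Computing each delay:
  i=0: min(500*2^0, 2750) = 500
  i=1: min(500*2^1, 2750) = 1000
  i=2: min(500*2^2, 2750) = 2000
  i=3: min(500*2^3, 2750) = 2750
  i=4: min(500*2^4, 2750) = 2750
  i=5: min(500*2^5, 2750) = 2750
  i=6: min(500*2^6, 2750) = 2750
  i=7: min(500*2^7, 2750) = 2750
  i=8: min(500*2^8, 2750) = 2750
  i=9: min(500*2^9, 2750) = 2750
  i=10: min(500*2^10, 2750) = 2750
  i=11: min(500*2^11, 2750) = 2750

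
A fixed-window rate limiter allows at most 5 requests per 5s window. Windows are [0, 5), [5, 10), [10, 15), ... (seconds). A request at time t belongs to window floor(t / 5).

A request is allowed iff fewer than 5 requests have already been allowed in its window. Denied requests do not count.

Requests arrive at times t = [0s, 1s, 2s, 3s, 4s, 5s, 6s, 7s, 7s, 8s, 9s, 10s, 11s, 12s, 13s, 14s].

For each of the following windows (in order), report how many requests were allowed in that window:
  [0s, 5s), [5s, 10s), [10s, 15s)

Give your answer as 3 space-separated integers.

Answer: 5 5 5

Derivation:
Processing requests:
  req#1 t=0s (window 0): ALLOW
  req#2 t=1s (window 0): ALLOW
  req#3 t=2s (window 0): ALLOW
  req#4 t=3s (window 0): ALLOW
  req#5 t=4s (window 0): ALLOW
  req#6 t=5s (window 1): ALLOW
  req#7 t=6s (window 1): ALLOW
  req#8 t=7s (window 1): ALLOW
  req#9 t=7s (window 1): ALLOW
  req#10 t=8s (window 1): ALLOW
  req#11 t=9s (window 1): DENY
  req#12 t=10s (window 2): ALLOW
  req#13 t=11s (window 2): ALLOW
  req#14 t=12s (window 2): ALLOW
  req#15 t=13s (window 2): ALLOW
  req#16 t=14s (window 2): ALLOW

Allowed counts by window: 5 5 5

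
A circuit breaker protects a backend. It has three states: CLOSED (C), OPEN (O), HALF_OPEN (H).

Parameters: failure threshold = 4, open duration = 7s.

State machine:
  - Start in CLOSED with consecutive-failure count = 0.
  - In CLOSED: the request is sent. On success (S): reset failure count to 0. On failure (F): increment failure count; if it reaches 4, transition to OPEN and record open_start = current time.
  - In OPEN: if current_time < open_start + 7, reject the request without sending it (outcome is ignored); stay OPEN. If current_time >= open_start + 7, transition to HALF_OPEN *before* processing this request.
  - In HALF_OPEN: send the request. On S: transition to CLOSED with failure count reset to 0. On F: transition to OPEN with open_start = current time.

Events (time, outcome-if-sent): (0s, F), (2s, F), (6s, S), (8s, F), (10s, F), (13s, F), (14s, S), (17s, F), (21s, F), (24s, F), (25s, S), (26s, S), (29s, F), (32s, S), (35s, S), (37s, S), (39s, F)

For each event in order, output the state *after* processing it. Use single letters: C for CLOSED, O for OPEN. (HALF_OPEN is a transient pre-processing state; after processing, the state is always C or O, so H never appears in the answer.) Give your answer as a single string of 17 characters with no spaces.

Answer: CCCCCCCCCCCCCCCCC

Derivation:
State after each event:
  event#1 t=0s outcome=F: state=CLOSED
  event#2 t=2s outcome=F: state=CLOSED
  event#3 t=6s outcome=S: state=CLOSED
  event#4 t=8s outcome=F: state=CLOSED
  event#5 t=10s outcome=F: state=CLOSED
  event#6 t=13s outcome=F: state=CLOSED
  event#7 t=14s outcome=S: state=CLOSED
  event#8 t=17s outcome=F: state=CLOSED
  event#9 t=21s outcome=F: state=CLOSED
  event#10 t=24s outcome=F: state=CLOSED
  event#11 t=25s outcome=S: state=CLOSED
  event#12 t=26s outcome=S: state=CLOSED
  event#13 t=29s outcome=F: state=CLOSED
  event#14 t=32s outcome=S: state=CLOSED
  event#15 t=35s outcome=S: state=CLOSED
  event#16 t=37s outcome=S: state=CLOSED
  event#17 t=39s outcome=F: state=CLOSED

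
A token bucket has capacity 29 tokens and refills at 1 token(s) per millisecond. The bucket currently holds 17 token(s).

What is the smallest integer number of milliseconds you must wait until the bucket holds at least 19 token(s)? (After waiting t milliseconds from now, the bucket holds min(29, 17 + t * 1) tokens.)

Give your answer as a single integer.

Need 17 + t * 1 >= 19, so t >= 2/1.
Smallest integer t = ceil(2/1) = 2.

Answer: 2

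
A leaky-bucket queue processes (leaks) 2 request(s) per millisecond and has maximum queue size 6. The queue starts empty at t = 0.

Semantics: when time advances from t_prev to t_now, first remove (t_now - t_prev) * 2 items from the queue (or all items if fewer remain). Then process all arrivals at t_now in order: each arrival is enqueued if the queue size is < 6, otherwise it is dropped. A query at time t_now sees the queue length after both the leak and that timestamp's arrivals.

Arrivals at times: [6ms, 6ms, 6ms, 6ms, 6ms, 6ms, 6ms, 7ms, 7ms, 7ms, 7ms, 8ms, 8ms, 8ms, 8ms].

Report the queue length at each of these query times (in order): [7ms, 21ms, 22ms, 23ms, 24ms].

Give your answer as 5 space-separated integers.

Answer: 6 0 0 0 0

Derivation:
Queue lengths at query times:
  query t=7ms: backlog = 6
  query t=21ms: backlog = 0
  query t=22ms: backlog = 0
  query t=23ms: backlog = 0
  query t=24ms: backlog = 0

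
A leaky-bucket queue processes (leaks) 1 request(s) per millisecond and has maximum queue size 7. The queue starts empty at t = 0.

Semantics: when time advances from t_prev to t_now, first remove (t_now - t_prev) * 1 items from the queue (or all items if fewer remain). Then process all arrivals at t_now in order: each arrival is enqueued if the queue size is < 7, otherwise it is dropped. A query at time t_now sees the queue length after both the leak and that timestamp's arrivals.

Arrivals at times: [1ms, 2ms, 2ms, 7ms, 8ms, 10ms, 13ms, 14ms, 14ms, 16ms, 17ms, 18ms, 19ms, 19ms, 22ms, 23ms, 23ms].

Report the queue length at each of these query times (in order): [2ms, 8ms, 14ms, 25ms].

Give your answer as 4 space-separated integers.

Queue lengths at query times:
  query t=2ms: backlog = 2
  query t=8ms: backlog = 1
  query t=14ms: backlog = 2
  query t=25ms: backlog = 0

Answer: 2 1 2 0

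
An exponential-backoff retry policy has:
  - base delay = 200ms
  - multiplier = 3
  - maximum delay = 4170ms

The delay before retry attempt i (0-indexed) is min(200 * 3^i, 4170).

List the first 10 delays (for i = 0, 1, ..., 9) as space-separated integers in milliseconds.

Computing each delay:
  i=0: min(200*3^0, 4170) = 200
  i=1: min(200*3^1, 4170) = 600
  i=2: min(200*3^2, 4170) = 1800
  i=3: min(200*3^3, 4170) = 4170
  i=4: min(200*3^4, 4170) = 4170
  i=5: min(200*3^5, 4170) = 4170
  i=6: min(200*3^6, 4170) = 4170
  i=7: min(200*3^7, 4170) = 4170
  i=8: min(200*3^8, 4170) = 4170
  i=9: min(200*3^9, 4170) = 4170

Answer: 200 600 1800 4170 4170 4170 4170 4170 4170 4170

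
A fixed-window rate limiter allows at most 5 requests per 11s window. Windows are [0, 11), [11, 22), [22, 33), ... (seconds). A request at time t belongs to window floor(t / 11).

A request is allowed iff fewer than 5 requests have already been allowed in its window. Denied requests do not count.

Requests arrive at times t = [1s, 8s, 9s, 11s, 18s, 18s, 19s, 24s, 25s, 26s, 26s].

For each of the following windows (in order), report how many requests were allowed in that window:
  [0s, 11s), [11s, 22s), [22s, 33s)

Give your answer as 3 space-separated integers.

Processing requests:
  req#1 t=1s (window 0): ALLOW
  req#2 t=8s (window 0): ALLOW
  req#3 t=9s (window 0): ALLOW
  req#4 t=11s (window 1): ALLOW
  req#5 t=18s (window 1): ALLOW
  req#6 t=18s (window 1): ALLOW
  req#7 t=19s (window 1): ALLOW
  req#8 t=24s (window 2): ALLOW
  req#9 t=25s (window 2): ALLOW
  req#10 t=26s (window 2): ALLOW
  req#11 t=26s (window 2): ALLOW

Allowed counts by window: 3 4 4

Answer: 3 4 4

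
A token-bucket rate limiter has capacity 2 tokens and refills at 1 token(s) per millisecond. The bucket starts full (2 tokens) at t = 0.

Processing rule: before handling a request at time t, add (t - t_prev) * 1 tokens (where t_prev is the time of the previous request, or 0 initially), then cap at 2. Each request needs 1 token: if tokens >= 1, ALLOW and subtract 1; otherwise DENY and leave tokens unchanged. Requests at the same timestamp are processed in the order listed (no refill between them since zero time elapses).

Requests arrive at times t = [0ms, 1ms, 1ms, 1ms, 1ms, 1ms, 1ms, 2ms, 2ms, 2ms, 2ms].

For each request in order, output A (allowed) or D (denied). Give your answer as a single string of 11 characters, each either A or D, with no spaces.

Answer: AAADDDDADDD

Derivation:
Simulating step by step:
  req#1 t=0ms: ALLOW
  req#2 t=1ms: ALLOW
  req#3 t=1ms: ALLOW
  req#4 t=1ms: DENY
  req#5 t=1ms: DENY
  req#6 t=1ms: DENY
  req#7 t=1ms: DENY
  req#8 t=2ms: ALLOW
  req#9 t=2ms: DENY
  req#10 t=2ms: DENY
  req#11 t=2ms: DENY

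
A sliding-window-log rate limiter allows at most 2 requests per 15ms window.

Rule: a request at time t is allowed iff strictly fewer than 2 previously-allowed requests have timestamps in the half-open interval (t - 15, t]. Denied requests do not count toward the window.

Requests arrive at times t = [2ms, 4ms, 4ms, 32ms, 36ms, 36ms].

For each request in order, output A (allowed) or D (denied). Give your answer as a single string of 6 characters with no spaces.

Answer: AADAAD

Derivation:
Tracking allowed requests in the window:
  req#1 t=2ms: ALLOW
  req#2 t=4ms: ALLOW
  req#3 t=4ms: DENY
  req#4 t=32ms: ALLOW
  req#5 t=36ms: ALLOW
  req#6 t=36ms: DENY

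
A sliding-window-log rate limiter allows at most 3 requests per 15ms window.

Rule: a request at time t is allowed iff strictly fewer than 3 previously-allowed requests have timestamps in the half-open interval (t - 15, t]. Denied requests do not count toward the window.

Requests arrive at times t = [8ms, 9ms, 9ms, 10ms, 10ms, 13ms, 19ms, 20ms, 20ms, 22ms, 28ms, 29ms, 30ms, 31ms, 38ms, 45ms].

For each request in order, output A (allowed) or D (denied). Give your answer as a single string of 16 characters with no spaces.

Tracking allowed requests in the window:
  req#1 t=8ms: ALLOW
  req#2 t=9ms: ALLOW
  req#3 t=9ms: ALLOW
  req#4 t=10ms: DENY
  req#5 t=10ms: DENY
  req#6 t=13ms: DENY
  req#7 t=19ms: DENY
  req#8 t=20ms: DENY
  req#9 t=20ms: DENY
  req#10 t=22ms: DENY
  req#11 t=28ms: ALLOW
  req#12 t=29ms: ALLOW
  req#13 t=30ms: ALLOW
  req#14 t=31ms: DENY
  req#15 t=38ms: DENY
  req#16 t=45ms: ALLOW

Answer: AAADDDDDDDAAADDA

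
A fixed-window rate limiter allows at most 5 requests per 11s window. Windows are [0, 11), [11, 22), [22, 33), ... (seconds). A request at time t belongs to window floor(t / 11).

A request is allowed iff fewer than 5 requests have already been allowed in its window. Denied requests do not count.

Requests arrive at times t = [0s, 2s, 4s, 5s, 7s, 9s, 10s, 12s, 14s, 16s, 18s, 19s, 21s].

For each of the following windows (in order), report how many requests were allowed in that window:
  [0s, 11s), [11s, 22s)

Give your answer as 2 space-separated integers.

Processing requests:
  req#1 t=0s (window 0): ALLOW
  req#2 t=2s (window 0): ALLOW
  req#3 t=4s (window 0): ALLOW
  req#4 t=5s (window 0): ALLOW
  req#5 t=7s (window 0): ALLOW
  req#6 t=9s (window 0): DENY
  req#7 t=10s (window 0): DENY
  req#8 t=12s (window 1): ALLOW
  req#9 t=14s (window 1): ALLOW
  req#10 t=16s (window 1): ALLOW
  req#11 t=18s (window 1): ALLOW
  req#12 t=19s (window 1): ALLOW
  req#13 t=21s (window 1): DENY

Allowed counts by window: 5 5

Answer: 5 5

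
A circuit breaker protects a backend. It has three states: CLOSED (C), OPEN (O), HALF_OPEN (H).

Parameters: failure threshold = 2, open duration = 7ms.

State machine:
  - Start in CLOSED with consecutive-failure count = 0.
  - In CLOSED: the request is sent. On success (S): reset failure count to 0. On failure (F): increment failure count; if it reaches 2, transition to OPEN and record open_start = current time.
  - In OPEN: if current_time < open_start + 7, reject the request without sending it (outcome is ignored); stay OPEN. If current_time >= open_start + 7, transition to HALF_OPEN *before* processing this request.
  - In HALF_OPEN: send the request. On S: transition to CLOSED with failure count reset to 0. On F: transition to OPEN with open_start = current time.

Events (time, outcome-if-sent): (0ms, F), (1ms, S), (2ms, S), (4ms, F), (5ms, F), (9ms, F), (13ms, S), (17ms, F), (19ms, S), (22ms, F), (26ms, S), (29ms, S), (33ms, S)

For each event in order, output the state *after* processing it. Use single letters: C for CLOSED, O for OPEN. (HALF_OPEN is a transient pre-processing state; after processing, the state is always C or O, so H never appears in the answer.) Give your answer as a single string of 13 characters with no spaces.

State after each event:
  event#1 t=0ms outcome=F: state=CLOSED
  event#2 t=1ms outcome=S: state=CLOSED
  event#3 t=2ms outcome=S: state=CLOSED
  event#4 t=4ms outcome=F: state=CLOSED
  event#5 t=5ms outcome=F: state=OPEN
  event#6 t=9ms outcome=F: state=OPEN
  event#7 t=13ms outcome=S: state=CLOSED
  event#8 t=17ms outcome=F: state=CLOSED
  event#9 t=19ms outcome=S: state=CLOSED
  event#10 t=22ms outcome=F: state=CLOSED
  event#11 t=26ms outcome=S: state=CLOSED
  event#12 t=29ms outcome=S: state=CLOSED
  event#13 t=33ms outcome=S: state=CLOSED

Answer: CCCCOOCCCCCCC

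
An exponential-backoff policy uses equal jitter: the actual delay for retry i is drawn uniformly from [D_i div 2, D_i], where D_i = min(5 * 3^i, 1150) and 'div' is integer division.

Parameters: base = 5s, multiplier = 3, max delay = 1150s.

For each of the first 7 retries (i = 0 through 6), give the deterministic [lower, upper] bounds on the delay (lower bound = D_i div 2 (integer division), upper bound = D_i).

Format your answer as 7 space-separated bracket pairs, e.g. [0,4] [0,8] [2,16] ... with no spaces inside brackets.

Answer: [2,5] [7,15] [22,45] [67,135] [202,405] [575,1150] [575,1150]

Derivation:
Computing bounds per retry:
  i=0: D_i=min(5*3^0,1150)=5, bounds=[2,5]
  i=1: D_i=min(5*3^1,1150)=15, bounds=[7,15]
  i=2: D_i=min(5*3^2,1150)=45, bounds=[22,45]
  i=3: D_i=min(5*3^3,1150)=135, bounds=[67,135]
  i=4: D_i=min(5*3^4,1150)=405, bounds=[202,405]
  i=5: D_i=min(5*3^5,1150)=1150, bounds=[575,1150]
  i=6: D_i=min(5*3^6,1150)=1150, bounds=[575,1150]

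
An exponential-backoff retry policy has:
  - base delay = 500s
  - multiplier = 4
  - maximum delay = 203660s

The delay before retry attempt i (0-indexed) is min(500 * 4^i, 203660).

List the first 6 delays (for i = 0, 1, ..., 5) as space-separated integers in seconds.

Computing each delay:
  i=0: min(500*4^0, 203660) = 500
  i=1: min(500*4^1, 203660) = 2000
  i=2: min(500*4^2, 203660) = 8000
  i=3: min(500*4^3, 203660) = 32000
  i=4: min(500*4^4, 203660) = 128000
  i=5: min(500*4^5, 203660) = 203660

Answer: 500 2000 8000 32000 128000 203660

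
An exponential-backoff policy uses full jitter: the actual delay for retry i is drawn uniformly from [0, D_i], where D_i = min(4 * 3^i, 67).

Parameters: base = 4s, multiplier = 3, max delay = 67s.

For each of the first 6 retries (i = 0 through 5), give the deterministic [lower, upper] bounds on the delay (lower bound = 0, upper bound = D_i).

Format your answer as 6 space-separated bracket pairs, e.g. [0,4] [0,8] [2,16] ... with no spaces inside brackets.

Computing bounds per retry:
  i=0: D_i=min(4*3^0,67)=4, bounds=[0,4]
  i=1: D_i=min(4*3^1,67)=12, bounds=[0,12]
  i=2: D_i=min(4*3^2,67)=36, bounds=[0,36]
  i=3: D_i=min(4*3^3,67)=67, bounds=[0,67]
  i=4: D_i=min(4*3^4,67)=67, bounds=[0,67]
  i=5: D_i=min(4*3^5,67)=67, bounds=[0,67]

Answer: [0,4] [0,12] [0,36] [0,67] [0,67] [0,67]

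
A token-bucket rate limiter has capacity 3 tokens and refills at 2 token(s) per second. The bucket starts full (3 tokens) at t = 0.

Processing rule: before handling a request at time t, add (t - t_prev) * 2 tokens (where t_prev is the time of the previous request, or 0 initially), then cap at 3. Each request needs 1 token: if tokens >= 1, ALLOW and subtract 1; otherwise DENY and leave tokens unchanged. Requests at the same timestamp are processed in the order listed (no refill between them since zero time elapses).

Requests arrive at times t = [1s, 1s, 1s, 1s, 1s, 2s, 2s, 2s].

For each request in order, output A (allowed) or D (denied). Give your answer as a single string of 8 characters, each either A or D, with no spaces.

Simulating step by step:
  req#1 t=1s: ALLOW
  req#2 t=1s: ALLOW
  req#3 t=1s: ALLOW
  req#4 t=1s: DENY
  req#5 t=1s: DENY
  req#6 t=2s: ALLOW
  req#7 t=2s: ALLOW
  req#8 t=2s: DENY

Answer: AAADDAAD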